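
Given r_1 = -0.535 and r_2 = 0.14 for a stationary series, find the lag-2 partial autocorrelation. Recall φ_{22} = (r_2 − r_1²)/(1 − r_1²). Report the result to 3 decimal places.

-0.205

φ_{22} = (r_2 − r_1²) / (1 − r_1²)
r_1² = (-0.535)² = 0.286225
Numerator = 0.14 − 0.2862 = -0.1462; denominator = 1 − 0.2862 = 0.7138
φ_{22} = -0.1462 / 0.7138 = -0.205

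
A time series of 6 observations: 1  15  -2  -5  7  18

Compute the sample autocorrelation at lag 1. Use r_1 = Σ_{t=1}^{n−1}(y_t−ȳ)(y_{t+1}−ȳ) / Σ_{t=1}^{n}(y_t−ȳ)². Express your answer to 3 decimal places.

-0.071

Mean ȳ = (1 + 15 − 2 − 5 + 7 + 18)/6 = 5.6667
Deviations from mean: -4.6667, 9.3333, -7.6667, -10.6667, 1.3333, 12.3333
Numerator Σ_{t=1}^{5}(y_t−ȳ)(y_{t+1}−ȳ) = -31.1111
Denominator Σ(y_t−ȳ)² = 435.3333
r_1 = -31.1111 / 435.3333 = -0.071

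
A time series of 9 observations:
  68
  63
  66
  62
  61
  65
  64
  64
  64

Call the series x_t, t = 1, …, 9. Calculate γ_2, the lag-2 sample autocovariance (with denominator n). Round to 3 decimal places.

Mean x̄ = (68 + 63 + 66 + 62 + 61 + 65 + 64 + 64 + 64)/9 = 64.1111
Σ_{t=1}^{7}(x_t−x̄)(x_{t+2}−x̄) = 2.1975
γ_2 = 2.1975 / 9 = 0.244

0.244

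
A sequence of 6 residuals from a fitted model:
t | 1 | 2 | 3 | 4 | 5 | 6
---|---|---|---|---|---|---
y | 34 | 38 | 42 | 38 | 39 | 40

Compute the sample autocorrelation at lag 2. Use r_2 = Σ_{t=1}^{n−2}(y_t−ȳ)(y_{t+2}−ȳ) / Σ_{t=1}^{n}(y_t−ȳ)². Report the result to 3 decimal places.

Mean ȳ = (34 + 38 + 42 + 38 + 39 + 40)/6 = 38.5000
Deviations from mean: -4.5000, -0.5000, 3.5000, -0.5000, 0.5000, 1.5000
Σ(y_t−ȳ)(y_{t+2}−ȳ) = (-15.7500) + (0.2500) + (1.7500) + (-0.7500) = -14.5000
Denominator Σ(y_t−ȳ)² = 35.5000
r_2 = -14.5000 / 35.5000 = -0.408

-0.408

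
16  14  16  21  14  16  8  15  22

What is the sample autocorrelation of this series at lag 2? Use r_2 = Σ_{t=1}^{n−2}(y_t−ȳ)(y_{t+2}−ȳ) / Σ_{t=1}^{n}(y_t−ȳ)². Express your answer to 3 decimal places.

-0.324

Mean ȳ = (16 + 14 + 16 + 21 + 14 + 16 + 8 + 15 + 22)/9 = 15.7778
Numerator Σ_{t=1}^{7}(y_t−ȳ)(y_{t+2}−ȳ) = -43.2099
Denominator Σ(y_t−ȳ)² = 133.5556
r_2 = -43.2099 / 133.5556 = -0.324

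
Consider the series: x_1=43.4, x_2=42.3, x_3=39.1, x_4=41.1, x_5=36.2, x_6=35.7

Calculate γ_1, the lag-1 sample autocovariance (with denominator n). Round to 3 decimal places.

Mean x̄ = (43.4 + 42.3 + 39.1 + 41.1 + 36.2 + 35.7)/6 = 39.6333
Deviations: 3.7667, 2.6667, -0.5333, 1.4667, -3.4333, -3.9333
Σ_{t=1}^{5}(x_t−x̄)(x_{t+1}−x̄) = 16.3089
γ_1 = 16.3089 / 6 = 2.718

2.718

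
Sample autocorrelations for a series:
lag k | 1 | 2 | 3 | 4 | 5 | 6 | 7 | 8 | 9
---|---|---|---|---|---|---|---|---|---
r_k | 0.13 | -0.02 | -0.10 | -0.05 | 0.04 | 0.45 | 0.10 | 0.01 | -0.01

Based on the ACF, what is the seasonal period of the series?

The largest autocorrelation is r_6 = 0.45; the remaining lags stay at or below 0.13.
The dominant spike at lag 6 indicates a seasonal period of 6.

6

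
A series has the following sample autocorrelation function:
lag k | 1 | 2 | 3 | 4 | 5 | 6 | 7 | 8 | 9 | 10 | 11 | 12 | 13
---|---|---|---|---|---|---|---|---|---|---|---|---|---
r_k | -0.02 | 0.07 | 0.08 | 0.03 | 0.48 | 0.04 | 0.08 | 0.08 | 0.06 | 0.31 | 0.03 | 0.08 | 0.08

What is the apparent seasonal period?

5

The largest autocorrelation is r_5 = 0.48, with a weaker echo at lag 10 (0.31); the remaining lags stay at or below 0.08.
The dominant spike at lag 5 indicates a seasonal period of 5.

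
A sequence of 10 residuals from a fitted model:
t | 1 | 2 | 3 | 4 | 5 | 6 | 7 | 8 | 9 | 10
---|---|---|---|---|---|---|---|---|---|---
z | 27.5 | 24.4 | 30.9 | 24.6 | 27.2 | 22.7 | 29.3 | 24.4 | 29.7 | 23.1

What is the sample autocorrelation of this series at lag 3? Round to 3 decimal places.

Mean z̄ = (27.5 + 24.4 + 30.9 + 24.6 + 27.2 + 22.7 + 29.3 + 24.4 + 29.7 + 23.1)/10 = 26.3800
Σ(z_t−z̄)(z_{t+3}−z̄) = (-1.9936) + (-1.6236) + (-16.6336) + (-5.1976) + (-1.6236) + (-12.2176) + (-9.5776) = -48.8672
Denominator Σ(z_t−z̄)² = 77.2160
r_3 = -48.8672 / 77.2160 = -0.633

-0.633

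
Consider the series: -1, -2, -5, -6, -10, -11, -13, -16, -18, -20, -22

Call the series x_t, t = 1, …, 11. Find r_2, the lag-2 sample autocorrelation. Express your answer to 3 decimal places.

0.468

Mean x̄ = (-1 − 2 − 5 − 6 − 10 − 11 − 13 − 16 − 18 − 20 − 22)/11 = -11.2727
Numerator Σ_{t=1}^{9}(x_t−x̄)(x_{t+2}−x̄) = 244.3058
Denominator Σ(x_t−x̄)² = 522.1818
r_2 = 244.3058 / 522.1818 = 0.468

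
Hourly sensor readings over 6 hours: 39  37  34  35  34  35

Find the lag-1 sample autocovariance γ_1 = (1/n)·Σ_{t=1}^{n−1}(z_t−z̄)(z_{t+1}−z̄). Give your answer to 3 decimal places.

0.926

Mean z̄ = (39 + 37 + 34 + 35 + 34 + 35)/6 = 35.6667
Deviations: 3.3333, 1.3333, -1.6667, -0.6667, -1.6667, -0.6667
Σ_{t=1}^{5}(z_t−z̄)(z_{t+1}−z̄) = 5.5556
γ_1 = 5.5556 / 6 = 0.926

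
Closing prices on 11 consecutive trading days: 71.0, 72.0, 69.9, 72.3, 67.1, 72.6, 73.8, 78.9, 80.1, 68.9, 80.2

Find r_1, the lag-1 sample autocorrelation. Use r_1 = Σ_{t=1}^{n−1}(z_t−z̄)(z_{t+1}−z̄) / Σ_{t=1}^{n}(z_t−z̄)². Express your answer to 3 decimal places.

0.009

Mean z̄ = (71.0 + 72.0 + 69.9 + 72.3 + 67.1 + 72.6 + 73.8 + 78.9 + 80.1 + 68.9 + 80.2)/11 = 73.3455
Numerator Σ_{t=1}^{10}(z_t−z̄)(z_{t+1}−z̄) = 1.7843
Denominator Σ(z_t−z̄)² = 203.2673
r_1 = 1.7843 / 203.2673 = 0.009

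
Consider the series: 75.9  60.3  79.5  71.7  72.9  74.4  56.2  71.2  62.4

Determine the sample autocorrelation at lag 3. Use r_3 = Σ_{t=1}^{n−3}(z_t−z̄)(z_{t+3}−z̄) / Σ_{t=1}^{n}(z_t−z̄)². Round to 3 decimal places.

-0.051

Mean z̄ = (75.9 + 60.3 + 79.5 + 71.7 + 72.9 + 74.4 + 56.2 + 71.2 + 62.4)/9 = 69.3889
Σ(z_t−z̄)(z_{t+3}−z̄) = (15.0479) + (-31.9121) + (50.6679) + (-30.4810) + (6.3590) + (-35.0221) = -25.3404
Denominator Σ(z_t−z̄)² = 496.0889
r_3 = -25.3404 / 496.0889 = -0.051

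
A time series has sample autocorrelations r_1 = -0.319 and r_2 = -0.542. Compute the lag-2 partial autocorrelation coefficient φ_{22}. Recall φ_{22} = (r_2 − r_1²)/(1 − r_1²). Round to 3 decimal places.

-0.717

φ_{22} = (r_2 − r_1²) / (1 − r_1²)
r_1² = (-0.319)² = 0.101761
Numerator = -0.542 − 0.1018 = -0.6438; denominator = 1 − 0.1018 = 0.8982
φ_{22} = -0.6438 / 0.8982 = -0.717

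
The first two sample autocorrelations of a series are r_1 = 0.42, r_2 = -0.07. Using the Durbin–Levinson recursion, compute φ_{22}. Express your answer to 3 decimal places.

-0.299

φ_{22} = (r_2 − r_1²) / (1 − r_1²)
r_1² = (0.42)² = 0.1764
Numerator = -0.07 − 0.1764 = -0.2464; denominator = 1 − 0.1764 = 0.8236
φ_{22} = -0.2464 / 0.8236 = -0.299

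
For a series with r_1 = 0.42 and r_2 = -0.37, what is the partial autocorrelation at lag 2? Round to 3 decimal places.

φ_{22} = (r_2 − r_1²) / (1 − r_1²)
r_1² = (0.42)² = 0.1764
Numerator = -0.37 − 0.1764 = -0.5464; denominator = 1 − 0.1764 = 0.8236
φ_{22} = -0.5464 / 0.8236 = -0.663

-0.663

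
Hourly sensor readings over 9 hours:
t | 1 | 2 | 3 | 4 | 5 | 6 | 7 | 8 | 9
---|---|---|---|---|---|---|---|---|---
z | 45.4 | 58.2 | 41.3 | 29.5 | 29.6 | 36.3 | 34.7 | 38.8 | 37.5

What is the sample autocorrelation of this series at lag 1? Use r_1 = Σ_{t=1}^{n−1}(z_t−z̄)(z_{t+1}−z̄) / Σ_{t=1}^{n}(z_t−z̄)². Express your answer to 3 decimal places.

Mean z̄ = (45.4 + 58.2 + 41.3 + 29.5 + 29.6 + 36.3 + 34.7 + 38.8 + 37.5)/9 = 39.0333
Numerator Σ_{t=1}^{8}(z_t−z̄)(z_{t+1}−z̄) = 272.7922
Denominator Σ(z_t−z̄)² = 621.5600
r_1 = 272.7922 / 621.5600 = 0.439

0.439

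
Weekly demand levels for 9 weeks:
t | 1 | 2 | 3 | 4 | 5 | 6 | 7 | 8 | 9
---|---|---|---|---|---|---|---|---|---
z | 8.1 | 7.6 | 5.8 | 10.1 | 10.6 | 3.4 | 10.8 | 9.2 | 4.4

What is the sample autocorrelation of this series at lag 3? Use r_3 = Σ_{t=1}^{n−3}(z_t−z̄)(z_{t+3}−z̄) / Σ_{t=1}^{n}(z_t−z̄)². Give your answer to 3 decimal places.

0.587

Mean z̄ = (8.1 + 7.6 + 5.8 + 10.1 + 10.6 + 3.4 + 10.8 + 9.2 + 4.4)/9 = 7.7778
Σ(z_t−z̄)(z_{t+3}−z̄) = (0.7483) + (-0.5017) + (8.6583) + (7.0183) + (4.0138) + (14.7872) = 34.7241
Denominator Σ(z_t−z̄)² = 59.1356
r_3 = 34.7241 / 59.1356 = 0.587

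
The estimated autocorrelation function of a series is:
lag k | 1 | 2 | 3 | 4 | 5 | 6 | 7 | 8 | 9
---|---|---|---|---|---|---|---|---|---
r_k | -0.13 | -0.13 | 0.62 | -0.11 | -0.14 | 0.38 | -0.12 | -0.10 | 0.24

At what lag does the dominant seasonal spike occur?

3

The largest autocorrelation is r_3 = 0.62, with weaker echoes at lags 6 (0.38) and 9 (0.24); the remaining lags stay at or below -0.10.
The dominant spike at lag 3 indicates a seasonal period of 3.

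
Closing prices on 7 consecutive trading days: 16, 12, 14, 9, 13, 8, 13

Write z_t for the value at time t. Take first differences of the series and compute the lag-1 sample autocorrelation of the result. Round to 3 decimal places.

First differences Δz: -4, 2, -5, 4, -5, 5
Mean of differences = -0.5000
Numerator Σ(Δz_t−Δz̄)(Δz_{t+1}−Δz̄) = -85.2500
Denominator Σ(Δz_t−Δz̄)² = 109.5000
r_1(Δz) = -85.2500 / 109.5000 = -0.779

-0.779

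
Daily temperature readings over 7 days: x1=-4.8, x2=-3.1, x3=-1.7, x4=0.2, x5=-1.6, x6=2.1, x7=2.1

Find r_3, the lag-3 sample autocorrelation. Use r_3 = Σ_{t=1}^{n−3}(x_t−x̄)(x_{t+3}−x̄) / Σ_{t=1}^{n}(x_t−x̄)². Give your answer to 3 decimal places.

-0.044

Mean x̄ = (-4.8 − 3.1 − 1.7 + 0.2 − 1.6 + 2.1 + 2.1)/7 = -0.9714
Deviations from mean: -3.8286, -2.1286, -0.7286, 1.1714, -0.6286, 3.0714, 3.0714
Σ(x_t−x̄)(x_{t+3}−x̄) = (-4.4849) + (1.3380) + (-2.2378) + (3.5980) = -1.7867
Denominator Σ(x_t−x̄)² = 40.3543
r_3 = -1.7867 / 40.3543 = -0.044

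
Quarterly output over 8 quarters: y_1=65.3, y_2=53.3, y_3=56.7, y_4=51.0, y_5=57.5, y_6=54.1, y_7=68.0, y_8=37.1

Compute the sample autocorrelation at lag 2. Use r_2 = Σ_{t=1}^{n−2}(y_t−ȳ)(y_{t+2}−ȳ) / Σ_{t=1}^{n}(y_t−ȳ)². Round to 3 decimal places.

Mean ȳ = (65.3 + 53.3 + 56.7 + 51.0 + 57.5 + 54.1 + 68.0 + 37.1)/8 = 55.3750
Deviations from mean: 9.9250, -2.0750, 1.3250, -4.3750, 2.1250, -1.2750, 12.6250, -18.2750
Σ(y_t−ȳ)(y_{t+2}−ȳ) = (13.1506) + (9.0781) + (2.8156) + (5.5781) + (26.8281) + (23.3006) = 80.7513
Denominator Σ(y_t−ȳ)² = 623.2150
r_2 = 80.7513 / 623.2150 = 0.130

0.130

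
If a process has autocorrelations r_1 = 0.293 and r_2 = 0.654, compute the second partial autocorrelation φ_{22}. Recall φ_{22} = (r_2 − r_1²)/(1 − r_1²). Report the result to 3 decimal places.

0.622

φ_{22} = (r_2 − r_1²) / (1 − r_1²)
r_1² = (0.293)² = 0.085849
Numerator = 0.654 − 0.0858 = 0.5682; denominator = 1 − 0.0858 = 0.9142
φ_{22} = 0.5682 / 0.9142 = 0.622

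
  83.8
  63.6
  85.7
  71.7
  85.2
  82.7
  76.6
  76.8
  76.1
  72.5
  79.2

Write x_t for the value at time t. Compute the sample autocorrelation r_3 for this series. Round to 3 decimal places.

Mean x̄ = (83.8 + 63.6 + 85.7 + 71.7 + 85.2 + 82.7 + 76.6 + 76.8 + 76.1 + 72.5 + 79.2)/11 = 77.6273
Numerator Σ_{t=1}^{8}(x_t−x̄)(x_{t+3}−x̄) = -105.8186
Denominator Σ(x_t−x̄)² = 451.0818
r_3 = -105.8186 / 451.0818 = -0.235

-0.235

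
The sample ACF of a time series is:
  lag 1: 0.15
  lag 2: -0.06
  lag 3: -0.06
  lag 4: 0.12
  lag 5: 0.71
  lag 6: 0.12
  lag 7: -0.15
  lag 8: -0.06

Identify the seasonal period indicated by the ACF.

The largest autocorrelation is r_5 = 0.71; the remaining lags stay at or below 0.15.
The dominant spike at lag 5 indicates a seasonal period of 5.

5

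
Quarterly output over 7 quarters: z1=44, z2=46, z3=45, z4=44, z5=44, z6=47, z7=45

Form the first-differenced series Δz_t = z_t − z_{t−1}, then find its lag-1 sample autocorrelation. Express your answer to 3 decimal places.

First differences Δz: 2, -1, -1, 0, 3, -2
Mean of differences = 0.1667
Numerator Σ(Δz_t−Δz̄)(Δz_{t+1}−Δz̄) = -7.1944
Denominator Σ(Δz_t−Δz̄)² = 18.8333
r_1(Δz) = -7.1944 / 18.8333 = -0.382

-0.382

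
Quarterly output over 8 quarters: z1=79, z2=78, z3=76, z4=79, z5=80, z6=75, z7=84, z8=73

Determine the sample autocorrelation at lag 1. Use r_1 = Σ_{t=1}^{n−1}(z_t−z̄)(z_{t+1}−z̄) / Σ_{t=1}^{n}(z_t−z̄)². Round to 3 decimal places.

Mean z̄ = (79 + 78 + 76 + 79 + 80 + 75 + 84 + 73)/8 = 78.0000
Σ(z_t−z̄)(z_{t+1}−z̄) = (0.0000) + (0.0000) + (-2.0000) + (2.0000) + (-6.0000) + (-18.0000) + (-30.0000) = -54.0000
Denominator Σ(z_t−z̄)² = 80.0000
r_1 = -54.0000 / 80.0000 = -0.675

-0.675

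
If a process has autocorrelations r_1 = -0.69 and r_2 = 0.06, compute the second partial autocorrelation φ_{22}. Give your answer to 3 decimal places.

-0.794

φ_{22} = (r_2 − r_1²) / (1 − r_1²)
r_1² = (-0.69)² = 0.4761
Numerator = 0.06 − 0.4761 = -0.4161; denominator = 1 − 0.4761 = 0.5239
φ_{22} = -0.4161 / 0.5239 = -0.794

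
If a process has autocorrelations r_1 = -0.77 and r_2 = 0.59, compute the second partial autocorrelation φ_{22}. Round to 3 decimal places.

φ_{22} = (r_2 − r_1²) / (1 − r_1²)
r_1² = (-0.77)² = 0.5929
Numerator = 0.59 − 0.5929 = -0.0029; denominator = 1 − 0.5929 = 0.4071
φ_{22} = -0.0029 / 0.4071 = -0.007

-0.007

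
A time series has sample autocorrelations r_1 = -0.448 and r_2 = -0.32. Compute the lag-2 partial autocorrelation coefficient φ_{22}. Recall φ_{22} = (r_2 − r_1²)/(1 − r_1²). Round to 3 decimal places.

-0.651

φ_{22} = (r_2 − r_1²) / (1 − r_1²)
r_1² = (-0.448)² = 0.200704
Numerator = -0.32 − 0.2007 = -0.5207; denominator = 1 − 0.2007 = 0.7993
φ_{22} = -0.5207 / 0.7993 = -0.651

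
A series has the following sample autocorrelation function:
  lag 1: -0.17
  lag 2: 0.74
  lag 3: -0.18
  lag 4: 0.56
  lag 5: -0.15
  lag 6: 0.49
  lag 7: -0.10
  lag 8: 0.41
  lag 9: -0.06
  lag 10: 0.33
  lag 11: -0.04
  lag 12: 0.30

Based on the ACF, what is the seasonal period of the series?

The largest autocorrelation is r_2 = 0.74, with weaker echoes at lags 4 (0.56), 6 (0.49), 8 (0.41), 10 (0.33) and 12 (0.30); the remaining lags stay at or below -0.04.
The dominant spike at lag 2 indicates a seasonal period of 2.

2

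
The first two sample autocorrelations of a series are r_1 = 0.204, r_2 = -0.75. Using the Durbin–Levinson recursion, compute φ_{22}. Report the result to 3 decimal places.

-0.826

φ_{22} = (r_2 − r_1²) / (1 − r_1²)
r_1² = (0.204)² = 0.041616
Numerator = -0.75 − 0.0416 = -0.7916; denominator = 1 − 0.0416 = 0.9584
φ_{22} = -0.7916 / 0.9584 = -0.826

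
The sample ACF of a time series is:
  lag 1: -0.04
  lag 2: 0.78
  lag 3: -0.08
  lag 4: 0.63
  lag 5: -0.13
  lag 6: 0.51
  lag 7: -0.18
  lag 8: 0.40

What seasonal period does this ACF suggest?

The largest autocorrelation is r_2 = 0.78, with weaker echoes at lags 4 (0.63), 6 (0.51) and 8 (0.40); the remaining lags stay at or below -0.04.
The dominant spike at lag 2 indicates a seasonal period of 2.

2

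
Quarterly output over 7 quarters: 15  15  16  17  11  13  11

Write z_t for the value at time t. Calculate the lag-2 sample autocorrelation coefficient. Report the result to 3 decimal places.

Mean z̄ = (15 + 15 + 16 + 17 + 11 + 13 + 11)/7 = 14.0000
Deviations from mean: 1.0000, 1.0000, 2.0000, 3.0000, -3.0000, -1.0000, -3.0000
Σ(z_t−z̄)(z_{t+2}−z̄) = (2.0000) + (3.0000) + (-6.0000) + (-3.0000) + (9.0000) = 5.0000
Denominator Σ(z_t−z̄)² = 34.0000
r_2 = 5.0000 / 34.0000 = 0.147

0.147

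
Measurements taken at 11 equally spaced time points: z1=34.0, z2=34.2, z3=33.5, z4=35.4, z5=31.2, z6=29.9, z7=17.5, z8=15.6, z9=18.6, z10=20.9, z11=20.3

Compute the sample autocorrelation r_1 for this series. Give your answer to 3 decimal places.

0.762

Mean z̄ = (34.0 + 34.2 + 33.5 + 35.4 + 31.2 + 29.9 + 17.5 + 15.6 + 18.6 + 20.9 + 20.3)/11 = 26.4636
Numerator Σ_{t=1}^{10}(z_t−z̄)(z_{t+1}−z̄) = 464.2669
Denominator Σ(z_t−z̄)² = 609.4055
r_1 = 464.2669 / 609.4055 = 0.762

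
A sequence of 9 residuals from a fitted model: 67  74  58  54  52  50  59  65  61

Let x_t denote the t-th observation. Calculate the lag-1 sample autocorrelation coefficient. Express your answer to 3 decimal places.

Mean x̄ = (67 + 74 + 58 + 54 + 52 + 50 + 59 + 65 + 61)/9 = 60.0000
Numerator Σ_{t=1}^{8}(x_t−x̄)(x_{t+1}−x̄) = 220.0000
Denominator Σ(x_t−x̄)² = 476.0000
r_1 = 220.0000 / 476.0000 = 0.462

0.462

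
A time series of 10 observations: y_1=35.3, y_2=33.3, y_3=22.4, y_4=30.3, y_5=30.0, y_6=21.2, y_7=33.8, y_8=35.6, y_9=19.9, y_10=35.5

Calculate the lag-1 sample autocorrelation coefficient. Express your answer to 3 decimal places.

Mean ȳ = (35.3 + 33.3 + 22.4 + 30.3 + 30.0 + 21.2 + 33.8 + 35.6 + 19.9 + 35.5)/10 = 29.7300
Numerator Σ_{t=1}^{9}(y_t−ȳ)(y_{t+1}−ȳ) = -137.8579
Denominator Σ(y_t−ȳ)² = 351.6010
r_1 = -137.8579 / 351.6010 = -0.392

-0.392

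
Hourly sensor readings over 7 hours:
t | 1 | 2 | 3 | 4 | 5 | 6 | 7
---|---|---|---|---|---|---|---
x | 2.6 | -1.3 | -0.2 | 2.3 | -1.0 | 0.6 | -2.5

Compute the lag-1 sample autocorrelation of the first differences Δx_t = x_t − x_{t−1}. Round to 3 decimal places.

First differences Δx: -3.9, 1.1, 2.5, -3.3, 1.6, -3.1
Mean of differences = -0.8500
Numerator Σ(Δx_t−Δx̄)(Δx_{t+1}−Δx̄) = -19.1375
Denominator Σ(Δx_t−Δx̄)² = 41.3950
r_1(Δx) = -19.1375 / 41.3950 = -0.462

-0.462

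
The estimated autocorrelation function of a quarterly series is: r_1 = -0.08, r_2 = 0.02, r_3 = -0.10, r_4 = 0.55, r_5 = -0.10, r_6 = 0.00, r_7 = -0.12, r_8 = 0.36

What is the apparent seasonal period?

4

The largest autocorrelation is r_4 = 0.55, with a weaker echo at lag 8 (0.36); the remaining lags stay at or below 0.02.
The dominant spike at lag 4 indicates a seasonal period of 4.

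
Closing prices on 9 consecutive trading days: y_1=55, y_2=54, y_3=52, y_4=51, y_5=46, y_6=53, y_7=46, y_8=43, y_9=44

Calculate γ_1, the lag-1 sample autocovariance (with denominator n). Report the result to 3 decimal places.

Mean ȳ = (55 + 54 + 52 + 51 + 46 + 53 + 46 + 43 + 44)/9 = 49.3333
Σ_{t=1}^{8}(y_t−ȳ)(y_{t+1}−ȳ) = 68.2222
γ_1 = 68.2222 / 9 = 7.580

7.580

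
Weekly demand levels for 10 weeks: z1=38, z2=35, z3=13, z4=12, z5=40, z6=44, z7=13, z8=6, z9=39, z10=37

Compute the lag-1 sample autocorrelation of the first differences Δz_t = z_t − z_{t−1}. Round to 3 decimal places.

-0.009

First differences Δz: -3, -22, -1, 28, 4, -31, -7, 33, -2
Mean of differences = -0.1111
Numerator Σ(Δz_t−Δz̄)(Δz_{t+1}−Δz̄) = -31.5679
Denominator Σ(Δz_t−Δz̄)² = 3396.8889
r_1(Δz) = -31.5679 / 3396.8889 = -0.009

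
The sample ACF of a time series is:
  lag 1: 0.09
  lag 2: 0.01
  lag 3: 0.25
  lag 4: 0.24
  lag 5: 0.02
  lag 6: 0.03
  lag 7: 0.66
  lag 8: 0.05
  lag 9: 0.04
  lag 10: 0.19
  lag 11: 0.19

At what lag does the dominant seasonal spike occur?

The largest autocorrelation is r_7 = 0.66; the remaining lags stay at or below 0.25.
The dominant spike at lag 7 indicates a seasonal period of 7.

7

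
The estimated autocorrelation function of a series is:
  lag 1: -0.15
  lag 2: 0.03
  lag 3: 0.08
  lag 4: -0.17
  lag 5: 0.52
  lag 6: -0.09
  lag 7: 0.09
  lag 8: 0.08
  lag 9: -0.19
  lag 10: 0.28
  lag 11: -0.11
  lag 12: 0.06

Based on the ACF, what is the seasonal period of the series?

5

The largest autocorrelation is r_5 = 0.52, with a weaker echo at lag 10 (0.28); the remaining lags stay at or below 0.09.
The dominant spike at lag 5 indicates a seasonal period of 5.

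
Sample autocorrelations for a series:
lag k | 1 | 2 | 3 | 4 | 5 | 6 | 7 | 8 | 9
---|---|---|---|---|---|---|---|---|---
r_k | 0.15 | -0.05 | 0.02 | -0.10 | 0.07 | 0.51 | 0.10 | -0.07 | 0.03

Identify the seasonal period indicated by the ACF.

6

The largest autocorrelation is r_6 = 0.51; the remaining lags stay at or below 0.15.
The dominant spike at lag 6 indicates a seasonal period of 6.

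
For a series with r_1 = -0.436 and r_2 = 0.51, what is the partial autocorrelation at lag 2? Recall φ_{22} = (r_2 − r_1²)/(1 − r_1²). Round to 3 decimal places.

0.395

φ_{22} = (r_2 − r_1²) / (1 − r_1²)
r_1² = (-0.436)² = 0.190096
Numerator = 0.51 − 0.1901 = 0.3199; denominator = 1 − 0.1901 = 0.8099
φ_{22} = 0.3199 / 0.8099 = 0.395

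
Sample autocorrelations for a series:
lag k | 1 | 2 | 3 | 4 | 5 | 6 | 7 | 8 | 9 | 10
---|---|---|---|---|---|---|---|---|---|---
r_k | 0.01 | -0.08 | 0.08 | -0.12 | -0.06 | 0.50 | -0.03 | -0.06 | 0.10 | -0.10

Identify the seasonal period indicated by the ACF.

6

The largest autocorrelation is r_6 = 0.50; the remaining lags stay at or below 0.10.
The dominant spike at lag 6 indicates a seasonal period of 6.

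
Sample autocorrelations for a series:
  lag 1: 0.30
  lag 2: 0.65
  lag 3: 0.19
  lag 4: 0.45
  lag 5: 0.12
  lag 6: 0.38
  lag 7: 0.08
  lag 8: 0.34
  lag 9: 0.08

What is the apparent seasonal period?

The largest autocorrelation is r_2 = 0.65, with weaker echoes at lags 4 (0.45), 6 (0.38) and 8 (0.34); the remaining lags stay at or below 0.30.
The dominant spike at lag 2 indicates a seasonal period of 2.

2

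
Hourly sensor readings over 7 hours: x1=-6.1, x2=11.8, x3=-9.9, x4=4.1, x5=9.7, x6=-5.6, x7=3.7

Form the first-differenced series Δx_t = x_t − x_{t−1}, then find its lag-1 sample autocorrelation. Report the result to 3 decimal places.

-0.617

First differences Δx: 17.9, -21.7, 14.0, 5.6, -15.3, 9.3
Mean of differences = 1.6333
Numerator Σ(Δx_t−Δx̄)(Δx_{t+1}−Δx̄) = -816.0478
Denominator Σ(Δx_t−Δx̄)² = 1323.2333
r_1(Δx) = -816.0478 / 1323.2333 = -0.617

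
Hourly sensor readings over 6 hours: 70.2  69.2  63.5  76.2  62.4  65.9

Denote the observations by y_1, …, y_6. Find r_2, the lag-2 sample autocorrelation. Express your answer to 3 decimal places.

0.064

Mean ȳ = (70.2 + 69.2 + 63.5 + 76.2 + 62.4 + 65.9)/6 = 67.9000
Deviations from mean: 2.3000, 1.3000, -4.4000, 8.3000, -5.5000, -2.0000
Numerator Σ_{t=1}^{4}(y_t−ȳ)(y_{t+2}−ȳ) = 8.2700
Denominator Σ(y_t−ȳ)² = 129.4800
r_2 = 8.2700 / 129.4800 = 0.064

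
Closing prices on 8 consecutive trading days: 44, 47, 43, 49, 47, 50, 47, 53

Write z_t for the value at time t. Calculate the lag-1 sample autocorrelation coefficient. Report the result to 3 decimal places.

-0.122

Mean z̄ = (44 + 47 + 43 + 49 + 47 + 50 + 47 + 53)/8 = 47.5000
Deviations from mean: -3.5000, -0.5000, -4.5000, 1.5000, -0.5000, 2.5000, -0.5000, 5.5000
Numerator Σ_{t=1}^{7}(z_t−z̄)(z_{t+1}−z̄) = -8.7500
Denominator Σ(z_t−z̄)² = 72.0000
r_1 = -8.7500 / 72.0000 = -0.122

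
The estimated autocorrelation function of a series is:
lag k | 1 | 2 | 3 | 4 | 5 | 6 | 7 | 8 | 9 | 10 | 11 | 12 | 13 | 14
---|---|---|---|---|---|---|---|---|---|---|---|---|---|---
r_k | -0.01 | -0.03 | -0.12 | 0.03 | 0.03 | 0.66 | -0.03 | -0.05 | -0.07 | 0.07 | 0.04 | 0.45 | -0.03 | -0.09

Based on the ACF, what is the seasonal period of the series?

6

The largest autocorrelation is r_6 = 0.66, with a weaker echo at lag 12 (0.45); the remaining lags stay at or below 0.07.
The dominant spike at lag 6 indicates a seasonal period of 6.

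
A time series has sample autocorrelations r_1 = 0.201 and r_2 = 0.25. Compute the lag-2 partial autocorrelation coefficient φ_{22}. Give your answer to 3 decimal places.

0.218

φ_{22} = (r_2 − r_1²) / (1 − r_1²)
r_1² = (0.201)² = 0.040401
Numerator = 0.25 − 0.0404 = 0.2096; denominator = 1 − 0.0404 = 0.9596
φ_{22} = 0.2096 / 0.9596 = 0.218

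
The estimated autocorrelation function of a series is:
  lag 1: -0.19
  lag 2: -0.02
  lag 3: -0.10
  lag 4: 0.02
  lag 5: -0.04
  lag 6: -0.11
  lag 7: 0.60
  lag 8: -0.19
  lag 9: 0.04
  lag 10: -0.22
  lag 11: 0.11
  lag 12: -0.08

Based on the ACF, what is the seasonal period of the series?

7

The largest autocorrelation is r_7 = 0.60; the remaining lags stay at or below 0.11.
The dominant spike at lag 7 indicates a seasonal period of 7.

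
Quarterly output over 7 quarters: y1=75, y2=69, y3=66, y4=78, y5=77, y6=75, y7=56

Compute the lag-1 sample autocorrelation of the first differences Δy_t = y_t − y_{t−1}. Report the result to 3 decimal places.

First differences Δy: -6, -3, 12, -1, -2, -19
Mean of differences = -3.1667
Numerator Σ(Δy_t−Δȳ)(Δy_{t+1}−Δȳ) = 18.9722
Denominator Σ(Δy_t−Δȳ)² = 494.8333
r_1(Δy) = 18.9722 / 494.8333 = 0.038

0.038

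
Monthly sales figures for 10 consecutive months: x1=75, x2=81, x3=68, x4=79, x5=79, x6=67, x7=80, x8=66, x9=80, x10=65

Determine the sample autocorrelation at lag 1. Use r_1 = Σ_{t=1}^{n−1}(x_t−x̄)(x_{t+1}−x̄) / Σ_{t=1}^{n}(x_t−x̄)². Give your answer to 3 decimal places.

-0.664

Mean x̄ = (75 + 81 + 68 + 79 + 79 + 67 + 80 + 66 + 80 + 65)/10 = 74.0000
Numerator Σ_{t=1}^{9}(x_t−x̄)(x_{t+1}−x̄) = -267.0000
Denominator Σ(x_t−x̄)² = 402.0000
r_1 = -267.0000 / 402.0000 = -0.664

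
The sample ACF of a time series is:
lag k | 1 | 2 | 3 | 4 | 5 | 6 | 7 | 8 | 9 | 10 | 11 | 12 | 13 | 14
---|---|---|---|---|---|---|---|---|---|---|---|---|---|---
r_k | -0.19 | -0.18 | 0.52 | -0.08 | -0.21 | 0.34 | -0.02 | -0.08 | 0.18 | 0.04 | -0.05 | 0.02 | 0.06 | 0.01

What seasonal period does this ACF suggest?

The largest autocorrelation is r_3 = 0.52, with weaker echoes at lags 6 (0.34) and 9 (0.18); the remaining lags stay at or below 0.06.
The dominant spike at lag 3 indicates a seasonal period of 3.

3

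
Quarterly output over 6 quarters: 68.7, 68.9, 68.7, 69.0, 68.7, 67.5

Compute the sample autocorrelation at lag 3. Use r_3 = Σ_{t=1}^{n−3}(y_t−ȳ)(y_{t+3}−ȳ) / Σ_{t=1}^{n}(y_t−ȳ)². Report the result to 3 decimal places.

Mean ȳ = (68.7 + 68.9 + 68.7 + 69.0 + 68.7 + 67.5)/6 = 68.5833
Deviations from mean: 0.1167, 0.3167, 0.1167, 0.4167, 0.1167, -1.0833
Σ(y_t−ȳ)(y_{t+3}−ȳ) = (0.0486) + (0.0369) + (-0.1264) = -0.0408
Denominator Σ(y_t−ȳ)² = 1.4883
r_3 = -0.0408 / 1.4883 = -0.027

-0.027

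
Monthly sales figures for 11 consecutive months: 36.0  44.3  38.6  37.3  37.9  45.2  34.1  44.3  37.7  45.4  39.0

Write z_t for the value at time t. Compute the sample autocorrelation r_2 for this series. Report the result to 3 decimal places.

Mean z̄ = (36.0 + 44.3 + 38.6 + 37.3 + 37.9 + 45.2 + 34.1 + 44.3 + 37.7 + 45.4 + 39.0)/11 = 39.9818
Numerator Σ_{t=1}^{9}(z_t−z̄)(z_{t+2}−z̄) = 56.6402
Denominator Σ(z_t−z̄)² = 163.9364
r_2 = 56.6402 / 163.9364 = 0.346

0.346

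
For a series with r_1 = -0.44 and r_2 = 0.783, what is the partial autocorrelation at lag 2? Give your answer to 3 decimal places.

φ_{22} = (r_2 − r_1²) / (1 − r_1²)
r_1² = (-0.44)² = 0.1936
Numerator = 0.783 − 0.1936 = 0.5894; denominator = 1 − 0.1936 = 0.8064
φ_{22} = 0.5894 / 0.8064 = 0.731

0.731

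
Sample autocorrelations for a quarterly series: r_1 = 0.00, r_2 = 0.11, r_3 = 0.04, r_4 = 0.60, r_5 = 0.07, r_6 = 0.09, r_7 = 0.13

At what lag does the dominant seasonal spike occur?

4

The largest autocorrelation is r_4 = 0.60; the remaining lags stay at or below 0.13.
The dominant spike at lag 4 indicates a seasonal period of 4.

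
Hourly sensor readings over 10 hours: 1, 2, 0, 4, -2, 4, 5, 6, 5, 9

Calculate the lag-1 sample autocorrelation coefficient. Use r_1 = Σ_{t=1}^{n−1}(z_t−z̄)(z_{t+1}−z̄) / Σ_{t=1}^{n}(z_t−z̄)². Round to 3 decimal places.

0.193

Mean z̄ = (1 + 2 + 0 + 4 − 2 + 4 + 5 + 6 + 5 + 9)/10 = 3.4000
Numerator Σ_{t=1}^{9}(z_t−z̄)(z_{t+1}−z̄) = 17.8400
Denominator Σ(z_t−z̄)² = 92.4000
r_1 = 17.8400 / 92.4000 = 0.193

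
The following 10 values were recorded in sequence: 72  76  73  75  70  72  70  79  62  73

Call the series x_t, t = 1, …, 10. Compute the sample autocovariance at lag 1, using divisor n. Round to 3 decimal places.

-9.324

Mean x̄ = (72 + 76 + 73 + 75 + 70 + 72 + 70 + 79 + 62 + 73)/10 = 72.2000
Σ_{t=1}^{9}(x_t−x̄)(x_{t+1}−x̄) = -93.2400
γ_1 = -93.2400 / 10 = -9.324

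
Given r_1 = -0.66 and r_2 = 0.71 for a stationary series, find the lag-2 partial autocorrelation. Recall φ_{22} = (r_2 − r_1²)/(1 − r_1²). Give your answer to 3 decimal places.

φ_{22} = (r_2 − r_1²) / (1 − r_1²)
r_1² = (-0.66)² = 0.4356
Numerator = 0.71 − 0.4356 = 0.2744; denominator = 1 − 0.4356 = 0.5644
φ_{22} = 0.2744 / 0.5644 = 0.486

0.486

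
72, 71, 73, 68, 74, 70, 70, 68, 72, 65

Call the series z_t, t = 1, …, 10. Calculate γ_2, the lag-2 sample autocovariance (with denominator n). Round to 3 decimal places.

Mean z̄ = (72 + 71 + 73 + 68 + 74 + 70 + 70 + 68 + 72 + 65)/10 = 70.3000
Σ_{t=1}^{8}(z_t−z̄)(z_{t+2}−z̄) = 24.9200
γ_2 = 24.9200 / 10 = 2.492

2.492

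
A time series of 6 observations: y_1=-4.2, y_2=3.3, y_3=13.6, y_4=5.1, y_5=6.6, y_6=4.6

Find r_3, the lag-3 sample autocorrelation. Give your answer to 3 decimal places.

-0.044

Mean ȳ = (-4.2 + 3.3 + 13.6 + 5.1 + 6.6 + 4.6)/6 = 4.8333
Deviations from mean: -9.0333, -1.5333, 8.7667, 0.2667, 1.7667, -0.2333
Numerator Σ_{t=1}^{3}(y_t−ȳ)(y_{t+3}−ȳ) = -7.1633
Denominator Σ(y_t−ȳ)² = 164.0533
r_3 = -7.1633 / 164.0533 = -0.044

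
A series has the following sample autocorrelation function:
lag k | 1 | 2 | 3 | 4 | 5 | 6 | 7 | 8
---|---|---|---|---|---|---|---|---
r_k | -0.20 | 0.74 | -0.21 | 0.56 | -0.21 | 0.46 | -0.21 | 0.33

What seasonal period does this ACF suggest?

The largest autocorrelation is r_2 = 0.74, with weaker echoes at lags 4 (0.56), 6 (0.46) and 8 (0.33); the remaining lags stay at or below -0.20.
The dominant spike at lag 2 indicates a seasonal period of 2.

2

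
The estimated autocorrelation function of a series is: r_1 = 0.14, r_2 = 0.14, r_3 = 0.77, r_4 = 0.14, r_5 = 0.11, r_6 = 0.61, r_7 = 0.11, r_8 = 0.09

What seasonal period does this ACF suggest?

The largest autocorrelation is r_3 = 0.77, with a weaker echo at lag 6 (0.61); the remaining lags stay at or below 0.14.
The dominant spike at lag 3 indicates a seasonal period of 3.

3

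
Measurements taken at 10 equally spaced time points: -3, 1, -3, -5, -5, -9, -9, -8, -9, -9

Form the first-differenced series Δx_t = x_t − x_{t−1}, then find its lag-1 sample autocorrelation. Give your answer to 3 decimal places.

-0.322

First differences Δx: 4, -4, -2, 0, -4, 0, 1, -1, 0
Mean of differences = -0.6667
Numerator Σ(Δx_t−Δx̄)(Δx_{t+1}−Δx̄) = -16.1111
Denominator Σ(Δx_t−Δx̄)² = 50.0000
r_1(Δx) = -16.1111 / 50.0000 = -0.322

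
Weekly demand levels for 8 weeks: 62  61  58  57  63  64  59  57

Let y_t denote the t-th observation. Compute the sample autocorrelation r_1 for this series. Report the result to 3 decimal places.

0.146

Mean ȳ = (62 + 61 + 58 + 57 + 63 + 64 + 59 + 57)/8 = 60.1250
Σ(y_t−ȳ)(y_{t+1}−ȳ) = (1.6406) + (-1.8594) + (6.6406) + (-8.9844) + (11.1406) + (-4.3594) + (3.5156) = 7.7344
Denominator Σ(y_t−ȳ)² = 52.8750
r_1 = 7.7344 / 52.8750 = 0.146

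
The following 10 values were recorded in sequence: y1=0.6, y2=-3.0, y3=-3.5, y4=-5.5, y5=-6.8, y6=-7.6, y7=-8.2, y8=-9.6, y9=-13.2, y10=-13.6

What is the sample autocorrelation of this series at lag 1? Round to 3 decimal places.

Mean ȳ = (0.6 − 3.0 − 3.5 − 5.5 − 6.8 − 7.6 − 8.2 − 9.6 − 13.2 − 13.6)/10 = -7.0400
Numerator Σ_{t=1}^{9}(y_t−ȳ)(y_{t+1}−ȳ) = 110.6524
Denominator Σ(y_t−ȳ)² = 178.8440
r_1 = 110.6524 / 178.8440 = 0.619

0.619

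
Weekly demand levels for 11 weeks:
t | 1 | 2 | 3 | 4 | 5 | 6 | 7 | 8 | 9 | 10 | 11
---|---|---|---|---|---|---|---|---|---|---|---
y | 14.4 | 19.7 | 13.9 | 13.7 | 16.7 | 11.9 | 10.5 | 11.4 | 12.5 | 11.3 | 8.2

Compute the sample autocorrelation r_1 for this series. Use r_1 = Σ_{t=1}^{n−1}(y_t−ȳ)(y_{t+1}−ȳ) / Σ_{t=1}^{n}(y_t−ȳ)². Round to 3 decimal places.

Mean ȳ = (14.4 + 19.7 + 13.9 + 13.7 + 16.7 + 11.9 + 10.5 + 11.4 + 12.5 + 11.3 + 8.2)/11 = 13.1091
Numerator Σ_{t=1}^{10}(y_t−ȳ)(y_{t+1}−ȳ) = 30.6063
Denominator Σ(y_t−ȳ)² = 97.9091
r_1 = 30.6063 / 97.9091 = 0.313

0.313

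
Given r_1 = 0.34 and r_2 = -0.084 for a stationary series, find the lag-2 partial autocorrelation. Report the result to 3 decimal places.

φ_{22} = (r_2 − r_1²) / (1 − r_1²)
r_1² = (0.34)² = 0.1156
Numerator = -0.084 − 0.1156 = -0.1996; denominator = 1 − 0.1156 = 0.8844
φ_{22} = -0.1996 / 0.8844 = -0.226

-0.226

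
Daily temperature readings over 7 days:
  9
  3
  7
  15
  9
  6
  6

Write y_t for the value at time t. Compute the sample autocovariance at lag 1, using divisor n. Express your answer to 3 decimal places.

Mean ȳ = (9 + 3 + 7 + 15 + 9 + 6 + 6)/7 = 7.8571
Deviations: 1.1429, -4.8571, -0.8571, 7.1429, 1.1429, -1.8571, -1.8571
Σ_{t=1}^{6}(y_t−ȳ)(y_{t+1}−ȳ) = 1.9796
γ_1 = 1.9796 / 7 = 0.283

0.283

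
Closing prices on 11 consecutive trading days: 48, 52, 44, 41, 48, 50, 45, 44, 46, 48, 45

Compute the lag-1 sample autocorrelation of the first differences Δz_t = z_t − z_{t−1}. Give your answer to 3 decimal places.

First differences Δz: 4, -8, -3, 7, 2, -5, -1, 2, 2, -3
Mean of differences = -0.3000
Numerator Σ(Δz_t−Δz̄)(Δz_{t+1}−Δz̄) = -25.2900
Denominator Σ(Δz_t−Δz̄)² = 184.1000
r_1(Δz) = -25.2900 / 184.1000 = -0.137

-0.137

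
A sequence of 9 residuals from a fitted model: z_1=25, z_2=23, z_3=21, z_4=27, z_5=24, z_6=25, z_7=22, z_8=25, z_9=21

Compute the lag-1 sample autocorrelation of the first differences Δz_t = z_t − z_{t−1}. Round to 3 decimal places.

First differences Δz: -2, -2, 6, -3, 1, -3, 3, -4
Mean of differences = -0.5000
Numerator Σ(Δz_t−Δz̄)(Δz_{t+1}−Δz̄) = -52.2500
Denominator Σ(Δz_t−Δz̄)² = 86.0000
r_1(Δz) = -52.2500 / 86.0000 = -0.608

-0.608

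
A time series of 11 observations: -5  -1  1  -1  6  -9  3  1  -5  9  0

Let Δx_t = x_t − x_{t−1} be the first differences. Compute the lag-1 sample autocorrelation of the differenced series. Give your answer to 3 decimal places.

First differences Δx: 4, 2, -2, 7, -15, 12, -2, -6, 14, -9
Mean of differences = 0.5000
Numerator Σ(Δx_t−Δx̄)(Δx_{t+1}−Δx̄) = -522.2500
Denominator Σ(Δx_t−Δx̄)² = 756.5000
r_1(Δx) = -522.2500 / 756.5000 = -0.690

-0.690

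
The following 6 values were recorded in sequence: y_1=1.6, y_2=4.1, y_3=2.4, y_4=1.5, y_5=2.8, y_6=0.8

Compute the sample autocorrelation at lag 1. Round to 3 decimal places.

-0.317

Mean ȳ = (1.6 + 4.1 + 2.4 + 1.5 + 2.8 + 0.8)/6 = 2.2000
Deviations from mean: -0.6000, 1.9000, 0.2000, -0.7000, 0.6000, -1.4000
Σ(y_t−ȳ)(y_{t+1}−ȳ) = (-1.1400) + (0.3800) + (-0.1400) + (-0.4200) + (-0.8400) = -2.1600
Denominator Σ(y_t−ȳ)² = 6.8200
r_1 = -2.1600 / 6.8200 = -0.317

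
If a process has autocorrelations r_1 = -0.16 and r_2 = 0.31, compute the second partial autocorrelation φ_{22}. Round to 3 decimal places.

φ_{22} = (r_2 − r_1²) / (1 − r_1²)
r_1² = (-0.16)² = 0.0256
Numerator = 0.31 − 0.0256 = 0.2844; denominator = 1 − 0.0256 = 0.9744
φ_{22} = 0.2844 / 0.9744 = 0.292

0.292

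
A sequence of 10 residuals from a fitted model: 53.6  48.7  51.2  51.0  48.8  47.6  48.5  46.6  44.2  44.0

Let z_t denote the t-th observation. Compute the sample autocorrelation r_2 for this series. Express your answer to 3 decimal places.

0.281

Mean z̄ = (53.6 + 48.7 + 51.2 + 51.0 + 48.8 + 47.6 + 48.5 + 46.6 + 44.2 + 44.0)/10 = 48.4200
Numerator Σ_{t=1}^{8}(z_t−z̄)(z_{t+2}−z̄) = 23.2932
Denominator Σ(z_t−z̄)² = 82.7760
r_2 = 23.2932 / 82.7760 = 0.281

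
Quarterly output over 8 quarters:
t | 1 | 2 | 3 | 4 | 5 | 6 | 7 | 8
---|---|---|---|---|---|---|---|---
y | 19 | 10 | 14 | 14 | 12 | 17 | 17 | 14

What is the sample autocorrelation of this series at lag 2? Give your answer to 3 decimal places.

Mean ȳ = (19 + 10 + 14 + 14 + 12 + 17 + 17 + 14)/8 = 14.6250
Deviations from mean: 4.3750, -4.6250, -0.6250, -0.6250, -2.6250, 2.3750, 2.3750, -0.6250
Σ(y_t−ȳ)(y_{t+2}−ȳ) = (-2.7344) + (2.8906) + (1.6406) + (-1.4844) + (-6.2344) + (-1.4844) = -7.4063
Denominator Σ(y_t−ȳ)² = 59.8750
r_2 = -7.4063 / 59.8750 = -0.124

-0.124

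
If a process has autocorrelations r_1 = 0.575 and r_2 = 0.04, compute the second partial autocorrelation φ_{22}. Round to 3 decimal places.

-0.434

φ_{22} = (r_2 − r_1²) / (1 − r_1²)
r_1² = (0.575)² = 0.330625
Numerator = 0.04 − 0.3306 = -0.2906; denominator = 1 − 0.3306 = 0.6694
φ_{22} = -0.2906 / 0.6694 = -0.434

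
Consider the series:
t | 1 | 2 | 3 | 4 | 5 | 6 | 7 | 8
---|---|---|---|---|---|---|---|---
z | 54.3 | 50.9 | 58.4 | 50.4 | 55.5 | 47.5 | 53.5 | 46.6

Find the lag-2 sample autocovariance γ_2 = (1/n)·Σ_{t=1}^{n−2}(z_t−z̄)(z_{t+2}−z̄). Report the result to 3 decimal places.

9.384

Mean z̄ = (54.3 + 50.9 + 58.4 + 50.4 + 55.5 + 47.5 + 53.5 + 46.6)/8 = 52.1375
Deviations: 2.1625, -1.2375, 6.2625, -1.7375, 3.3625, -4.6375, 1.3625, -5.5375
Σ_{t=1}^{6}(z_t−z̄)(z_{t+2}−z̄) = 75.0697
γ_2 = 75.0697 / 8 = 9.384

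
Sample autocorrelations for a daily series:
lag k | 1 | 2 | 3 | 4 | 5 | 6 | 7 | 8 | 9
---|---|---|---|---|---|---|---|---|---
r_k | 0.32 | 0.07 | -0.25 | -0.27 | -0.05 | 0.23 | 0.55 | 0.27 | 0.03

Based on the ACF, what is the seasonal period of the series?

7

The largest autocorrelation is r_7 = 0.55; the remaining lags stay at or below 0.32. The elevated value at lag 1 (0.32), dropping to 0.07 at lag 2, reflects decaying short-term dependence rather than seasonality.
The dominant spike at lag 7 indicates a seasonal period of 7.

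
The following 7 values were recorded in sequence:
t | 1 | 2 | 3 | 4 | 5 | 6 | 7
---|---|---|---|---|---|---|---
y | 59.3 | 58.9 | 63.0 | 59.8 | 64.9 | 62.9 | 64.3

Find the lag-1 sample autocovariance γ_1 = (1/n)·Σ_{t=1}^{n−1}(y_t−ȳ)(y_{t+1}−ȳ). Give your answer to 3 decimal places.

0.184

Mean ȳ = (59.3 + 58.9 + 63.0 + 59.8 + 64.9 + 62.9 + 64.3)/7 = 61.8714
Deviations: -2.5714, -2.9714, 1.1286, -2.0714, 3.0286, 1.0286, 2.4286
Σ_{t=1}^{6}(y_t−ȳ)(y_{t+1}−ȳ) = 1.2892
γ_1 = 1.2892 / 7 = 0.184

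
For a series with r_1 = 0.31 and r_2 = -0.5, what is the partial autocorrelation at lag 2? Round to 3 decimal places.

φ_{22} = (r_2 − r_1²) / (1 − r_1²)
r_1² = (0.31)² = 0.0961
Numerator = -0.5 − 0.0961 = -0.5961; denominator = 1 − 0.0961 = 0.9039
φ_{22} = -0.5961 / 0.9039 = -0.659

-0.659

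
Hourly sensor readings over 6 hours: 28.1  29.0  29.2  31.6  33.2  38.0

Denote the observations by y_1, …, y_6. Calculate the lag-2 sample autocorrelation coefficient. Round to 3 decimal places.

0.064

Mean ȳ = (28.1 + 29.0 + 29.2 + 31.6 + 33.2 + 38.0)/6 = 31.5167
Numerator Σ_{t=1}^{4}(y_t−ȳ)(y_{t+2}−ȳ) = 4.3461
Denominator Σ(y_t−ȳ)² = 68.2483
r_2 = 4.3461 / 68.2483 = 0.064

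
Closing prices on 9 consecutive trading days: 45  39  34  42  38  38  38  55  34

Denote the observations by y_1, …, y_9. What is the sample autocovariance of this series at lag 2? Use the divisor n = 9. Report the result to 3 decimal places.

Mean ȳ = (45 + 39 + 34 + 42 + 38 + 38 + 38 + 55 + 34)/9 = 40.3333
Σ_{t=1}^{7}(y_t−ȳ)(y_{t+2}−ȳ) = -34.8889
γ_2 = -34.8889 / 9 = -3.877

-3.877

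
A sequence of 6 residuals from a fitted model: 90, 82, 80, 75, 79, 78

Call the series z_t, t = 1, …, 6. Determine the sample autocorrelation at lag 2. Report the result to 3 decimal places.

Mean z̄ = (90 + 82 + 80 + 75 + 79 + 78)/6 = 80.6667
Σ(z_t−z̄)(z_{t+2}−z̄) = (-6.2222) + (-7.5556) + (1.1111) + (15.1111) = 2.4444
Denominator Σ(z_t−z̄)² = 131.3333
r_2 = 2.4444 / 131.3333 = 0.019

0.019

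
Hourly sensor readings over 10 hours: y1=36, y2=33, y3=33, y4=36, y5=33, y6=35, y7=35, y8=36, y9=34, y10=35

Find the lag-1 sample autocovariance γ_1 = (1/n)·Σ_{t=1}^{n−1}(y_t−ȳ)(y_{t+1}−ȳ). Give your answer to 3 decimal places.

Mean ȳ = (36 + 33 + 33 + 36 + 33 + 35 + 35 + 36 + 34 + 35)/10 = 34.6000
Σ_{t=1}^{9}(y_t−ȳ)(y_{t+1}−ȳ) = -5.1600
γ_1 = -5.1600 / 10 = -0.516

-0.516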